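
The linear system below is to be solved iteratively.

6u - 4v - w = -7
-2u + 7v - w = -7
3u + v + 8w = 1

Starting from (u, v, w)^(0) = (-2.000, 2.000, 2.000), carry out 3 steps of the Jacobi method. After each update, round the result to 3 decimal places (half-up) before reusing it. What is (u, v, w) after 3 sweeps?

(-1.662, -1.535, 0.941)

Iteration 1:
  u = (-7 - (-4)·2.000 - (-1)·2.000) / (6) = 0.500
  v = (-7 - (-2)·-2.000 - (-1)·2.000) / (7) = -1.286
  w = (1 - (3)·-2.000 - (1)·2.000) / (8) = 0.625
Iteration 2:
  u = (-7 - (-4)·-1.286 - (-1)·0.625) / (6) = -1.920
  v = (-7 - (-2)·0.500 - (-1)·0.625) / (7) = -0.768
  w = (1 - (3)·0.500 - (1)·-1.286) / (8) = 0.098
Iteration 3:
  u = (-7 - (-4)·-0.768 - (-1)·0.098) / (6) = -1.662
  v = (-7 - (-2)·-1.920 - (-1)·0.098) / (7) = -1.535
  w = (1 - (3)·-1.920 - (1)·-0.768) / (8) = 0.941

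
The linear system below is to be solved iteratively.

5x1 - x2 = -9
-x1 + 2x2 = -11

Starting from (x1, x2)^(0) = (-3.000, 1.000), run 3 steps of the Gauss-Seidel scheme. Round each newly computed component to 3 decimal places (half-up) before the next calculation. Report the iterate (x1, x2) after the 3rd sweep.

Iteration 1:
  x1 = (-9 - (-1)·1.000) / (5) = -1.600
  x2 = (-11 - (-1)·-1.600) / (2) = -6.300
Iteration 2:
  x1 = (-9 - (-1)·-6.300) / (5) = -3.060
  x2 = (-11 - (-1)·-3.060) / (2) = -7.030
Iteration 3:
  x1 = (-9 - (-1)·-7.030) / (5) = -3.206
  x2 = (-11 - (-1)·-3.206) / (2) = -7.103

(-3.206, -7.103)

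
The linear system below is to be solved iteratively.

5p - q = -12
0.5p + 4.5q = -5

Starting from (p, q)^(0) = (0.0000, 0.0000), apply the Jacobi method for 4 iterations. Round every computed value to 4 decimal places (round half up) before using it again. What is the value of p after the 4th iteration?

-2.5640

Iteration 1:
  p = (-12 - (-1)·0.0000) / (5) = -2.4000
  q = (-5 - (0.5)·0.0000) / (4.5) = -1.1111
Iteration 2:
  p = (-12 - (-1)·-1.1111) / (5) = -2.6222
  q = (-5 - (0.5)·-2.4000) / (4.5) = -0.8444
Iteration 3:
  p = (-12 - (-1)·-0.8444) / (5) = -2.5689
  q = (-5 - (0.5)·-2.6222) / (4.5) = -0.8198
Iteration 4:
  p = (-12 - (-1)·-0.8198) / (5) = -2.5640
  q = (-5 - (0.5)·-2.5689) / (4.5) = -0.8257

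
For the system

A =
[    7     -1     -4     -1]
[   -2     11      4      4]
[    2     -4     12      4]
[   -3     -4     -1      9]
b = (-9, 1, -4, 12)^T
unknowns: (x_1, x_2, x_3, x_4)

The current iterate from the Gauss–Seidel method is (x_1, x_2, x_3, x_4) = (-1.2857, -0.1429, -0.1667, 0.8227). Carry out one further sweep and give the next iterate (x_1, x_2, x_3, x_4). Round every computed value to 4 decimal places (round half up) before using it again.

(-1.2839, -0.3811, -0.5206, 0.6781)

One sweep:
  x_1 = (-9 - (-1)·-0.1429 - (-4)·-0.1667 - (-1)·0.8227) / (7) = -1.2839
  x_2 = (1 - (-2)·-1.2839 - (4)·-0.1667 - (4)·0.8227) / (11) = -0.3811
  x_3 = (-4 - (2)·-1.2839 - (-4)·-0.3811 - (4)·0.8227) / (12) = -0.5206
  x_4 = (12 - (-3)·-1.2839 - (-4)·-0.3811 - (-1)·-0.5206) / (9) = 0.6781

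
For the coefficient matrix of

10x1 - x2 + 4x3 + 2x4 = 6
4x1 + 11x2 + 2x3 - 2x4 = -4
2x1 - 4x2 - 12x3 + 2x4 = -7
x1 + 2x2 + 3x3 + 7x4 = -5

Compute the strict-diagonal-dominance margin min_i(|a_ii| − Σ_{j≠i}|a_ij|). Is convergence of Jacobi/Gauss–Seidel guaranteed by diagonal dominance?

1

row 1: |10| − (1+4+2) = 3
row 2: |11| − (4+2+2) = 3
row 3: |-12| − (2+4+2) = 4
row 4: |7| − (1+2+3) = 1
minimum over rows = 1 → strictly diagonally dominant (convergence guaranteed)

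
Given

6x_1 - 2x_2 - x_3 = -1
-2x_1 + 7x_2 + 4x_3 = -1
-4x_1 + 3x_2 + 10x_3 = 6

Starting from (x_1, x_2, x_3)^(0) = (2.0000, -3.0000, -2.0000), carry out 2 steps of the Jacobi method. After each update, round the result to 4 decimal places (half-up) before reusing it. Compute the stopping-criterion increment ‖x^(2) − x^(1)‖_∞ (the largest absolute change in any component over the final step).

3.4571

Iteration 1:
  x_1 = (-1 - (-2)·-3.0000 - (-1)·-2.0000) / (6) = -1.5000
  x_2 = (-1 - (-2)·2.0000 - (4)·-2.0000) / (7) = 1.5714
  x_3 = (6 - (-4)·2.0000 - (3)·-3.0000) / (10) = 2.3000
Iteration 2:
  x_1 = (-1 - (-2)·1.5714 - (-1)·2.3000) / (6) = 0.7405
  x_2 = (-1 - (-2)·-1.5000 - (4)·2.3000) / (7) = -1.8857
  x_3 = (6 - (-4)·-1.5000 - (3)·1.5714) / (10) = -0.4714
Change: (2.2405, -3.4571, -2.7714) → max |·| = 3.4571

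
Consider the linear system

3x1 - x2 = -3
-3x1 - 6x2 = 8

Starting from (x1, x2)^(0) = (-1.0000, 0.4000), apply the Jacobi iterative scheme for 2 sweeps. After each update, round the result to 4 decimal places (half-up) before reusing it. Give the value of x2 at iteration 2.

Iteration 1:
  x1 = (-3 - (-1)·0.4000) / (3) = -0.8667
  x2 = (8 - (-3)·-1.0000) / (-6) = -0.8333
Iteration 2:
  x1 = (-3 - (-1)·-0.8333) / (3) = -1.2778
  x2 = (8 - (-3)·-0.8667) / (-6) = -0.9000

-0.9000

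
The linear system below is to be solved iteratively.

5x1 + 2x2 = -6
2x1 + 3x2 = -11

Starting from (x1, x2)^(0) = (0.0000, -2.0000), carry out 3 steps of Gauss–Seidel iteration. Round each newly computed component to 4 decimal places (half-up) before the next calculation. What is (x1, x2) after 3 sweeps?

Iteration 1:
  x1 = (-6 - (2)·-2.0000) / (5) = -0.4000
  x2 = (-11 - (2)·-0.4000) / (3) = -3.4000
Iteration 2:
  x1 = (-6 - (2)·-3.4000) / (5) = 0.1600
  x2 = (-11 - (2)·0.1600) / (3) = -3.7733
Iteration 3:
  x1 = (-6 - (2)·-3.7733) / (5) = 0.3093
  x2 = (-11 - (2)·0.3093) / (3) = -3.8729

(0.3093, -3.8729)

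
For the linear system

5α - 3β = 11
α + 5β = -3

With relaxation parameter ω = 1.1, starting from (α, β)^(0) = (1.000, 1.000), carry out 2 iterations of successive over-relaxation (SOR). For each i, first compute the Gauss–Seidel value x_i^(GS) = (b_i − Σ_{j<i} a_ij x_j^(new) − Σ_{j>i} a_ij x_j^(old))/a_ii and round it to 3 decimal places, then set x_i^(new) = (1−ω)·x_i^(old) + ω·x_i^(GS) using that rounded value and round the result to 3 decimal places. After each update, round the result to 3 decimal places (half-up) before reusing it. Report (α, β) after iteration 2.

(1.187, -0.779)

Iteration 1:
  α: GS value = (11 - (-3)·1.000) / (5) = 2.800;  α ← (1−ω)·1.000 + ω·2.800 = 2.980
  β: GS value = (-3 - (1)·2.980) / (5) = -1.196;  β ← (1−ω)·1.000 + ω·-1.196 = -1.416
Iteration 2:
  α: GS value = (11 - (-3)·-1.416) / (5) = 1.350;  α ← (1−ω)·2.980 + ω·1.350 = 1.187
  β: GS value = (-3 - (1)·1.187) / (5) = -0.837;  β ← (1−ω)·-1.416 + ω·-0.837 = -0.779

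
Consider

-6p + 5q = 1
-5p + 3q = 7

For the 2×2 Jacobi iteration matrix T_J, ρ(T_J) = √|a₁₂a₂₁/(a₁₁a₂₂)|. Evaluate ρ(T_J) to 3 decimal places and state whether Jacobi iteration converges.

1.179

a₁₂a₂₁/(a₁₁a₂₂) = (5)·(-5) / ((-6)·(3)) = 1.388889
ρ = √|1.388889| = √1.388889 = 1.179
ρ > 1, so Jacobi diverges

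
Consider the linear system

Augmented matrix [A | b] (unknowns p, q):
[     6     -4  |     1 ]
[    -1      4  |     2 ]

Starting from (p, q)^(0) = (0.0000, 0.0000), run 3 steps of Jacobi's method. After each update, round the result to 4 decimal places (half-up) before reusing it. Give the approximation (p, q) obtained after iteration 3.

(0.5278, 0.6250)

Iteration 1:
  p = (1 - (-4)·0.0000) / (6) = 0.1667
  q = (2 - (-1)·0.0000) / (4) = 0.5000
Iteration 2:
  p = (1 - (-4)·0.5000) / (6) = 0.5000
  q = (2 - (-1)·0.1667) / (4) = 0.5417
Iteration 3:
  p = (1 - (-4)·0.5417) / (6) = 0.5278
  q = (2 - (-1)·0.5000) / (4) = 0.6250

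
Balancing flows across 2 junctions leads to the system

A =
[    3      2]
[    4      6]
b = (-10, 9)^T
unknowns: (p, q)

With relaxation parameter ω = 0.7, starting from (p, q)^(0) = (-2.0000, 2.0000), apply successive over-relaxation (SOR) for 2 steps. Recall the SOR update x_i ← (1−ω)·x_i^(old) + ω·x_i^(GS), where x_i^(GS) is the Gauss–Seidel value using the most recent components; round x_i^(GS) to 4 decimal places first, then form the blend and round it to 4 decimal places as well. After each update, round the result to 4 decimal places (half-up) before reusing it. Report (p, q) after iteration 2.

(-5.1054, 4.4689)

Iteration 1:
  p: GS value = (-10 - (2)·2.0000) / (3) = -4.6667;  p ← (1−ω)·-2.0000 + ω·-4.6667 = -3.8667
  q: GS value = (9 - (4)·-3.8667) / (6) = 4.0778;  q ← (1−ω)·2.0000 + ω·4.0778 = 3.4545
Iteration 2:
  p: GS value = (-10 - (2)·3.4545) / (3) = -5.6363;  p ← (1−ω)·-3.8667 + ω·-5.6363 = -5.1054
  q: GS value = (9 - (4)·-5.1054) / (6) = 4.9036;  q ← (1−ω)·3.4545 + ω·4.9036 = 4.4689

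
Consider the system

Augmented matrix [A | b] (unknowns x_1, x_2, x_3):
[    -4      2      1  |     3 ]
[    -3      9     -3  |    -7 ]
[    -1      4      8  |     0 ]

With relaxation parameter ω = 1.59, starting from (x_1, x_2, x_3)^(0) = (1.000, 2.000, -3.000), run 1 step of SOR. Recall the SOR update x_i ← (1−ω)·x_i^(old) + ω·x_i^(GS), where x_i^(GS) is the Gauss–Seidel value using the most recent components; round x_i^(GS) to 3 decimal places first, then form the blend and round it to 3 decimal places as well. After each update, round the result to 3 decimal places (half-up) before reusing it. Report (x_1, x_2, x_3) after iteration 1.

(-1.385, -4.740, 5.263)

Iteration 1:
  x_1: GS value = (3 - (2)·2.000 - (1)·-3.000) / (-4) = -0.500;  x_1 ← (1−ω)·1.000 + ω·-0.500 = -1.385
  x_2: GS value = (-7 - (-3)·-1.385 - (-3)·-3.000) / (9) = -2.239;  x_2 ← (1−ω)·2.000 + ω·-2.239 = -4.740
  x_3: GS value = (0 - (-1)·-1.385 - (4)·-4.740) / (8) = 2.197;  x_3 ← (1−ω)·-3.000 + ω·2.197 = 5.263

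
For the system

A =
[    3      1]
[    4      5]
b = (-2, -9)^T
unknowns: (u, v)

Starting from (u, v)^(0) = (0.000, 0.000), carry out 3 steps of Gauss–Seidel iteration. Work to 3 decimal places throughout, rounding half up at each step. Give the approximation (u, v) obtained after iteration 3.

Iteration 1:
  u = (-2 - (1)·0.000) / (3) = -0.667
  v = (-9 - (4)·-0.667) / (5) = -1.266
Iteration 2:
  u = (-2 - (1)·-1.266) / (3) = -0.245
  v = (-9 - (4)·-0.245) / (5) = -1.604
Iteration 3:
  u = (-2 - (1)·-1.604) / (3) = -0.132
  v = (-9 - (4)·-0.132) / (5) = -1.694

(-0.132, -1.694)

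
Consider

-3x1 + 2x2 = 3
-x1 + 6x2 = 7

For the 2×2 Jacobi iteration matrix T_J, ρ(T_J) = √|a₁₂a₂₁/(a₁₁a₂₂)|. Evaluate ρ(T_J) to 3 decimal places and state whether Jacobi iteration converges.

0.333

a₁₂a₂₁/(a₁₁a₂₂) = (2)·(-1) / ((-3)·(6)) = 0.111111
ρ = √|0.111111| = √0.111111 = 0.333
ρ < 1, so Jacobi converges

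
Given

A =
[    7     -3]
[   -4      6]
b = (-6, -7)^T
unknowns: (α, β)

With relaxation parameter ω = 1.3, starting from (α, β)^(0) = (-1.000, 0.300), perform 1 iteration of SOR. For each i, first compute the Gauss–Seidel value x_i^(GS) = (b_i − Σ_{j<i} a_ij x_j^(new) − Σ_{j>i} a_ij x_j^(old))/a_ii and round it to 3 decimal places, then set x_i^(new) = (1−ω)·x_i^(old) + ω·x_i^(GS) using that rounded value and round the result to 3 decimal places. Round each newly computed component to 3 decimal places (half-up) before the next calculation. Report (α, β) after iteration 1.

Iteration 1:
  α: GS value = (-6 - (-3)·0.300) / (7) = -0.729;  α ← (1−ω)·-1.000 + ω·-0.729 = -0.648
  β: GS value = (-7 - (-4)·-0.648) / (6) = -1.599;  β ← (1−ω)·0.300 + ω·-1.599 = -2.169

(-0.648, -2.169)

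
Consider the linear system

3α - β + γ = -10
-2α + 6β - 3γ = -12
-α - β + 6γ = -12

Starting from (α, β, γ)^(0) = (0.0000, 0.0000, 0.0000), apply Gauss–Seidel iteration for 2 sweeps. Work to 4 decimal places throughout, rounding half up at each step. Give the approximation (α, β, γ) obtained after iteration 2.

(-3.3457, -4.6523, -3.3330)

Iteration 1:
  α = (-10 - (-1)·0.0000 - (1)·0.0000) / (3) = -3.3333
  β = (-12 - (-2)·-3.3333 - (-3)·0.0000) / (6) = -3.1111
  γ = (-12 - (-1)·-3.3333 - (-1)·-3.1111) / (6) = -3.0741
Iteration 2:
  α = (-10 - (-1)·-3.1111 - (1)·-3.0741) / (3) = -3.3457
  β = (-12 - (-2)·-3.3457 - (-3)·-3.0741) / (6) = -4.6523
  γ = (-12 - (-1)·-3.3457 - (-1)·-4.6523) / (6) = -3.3330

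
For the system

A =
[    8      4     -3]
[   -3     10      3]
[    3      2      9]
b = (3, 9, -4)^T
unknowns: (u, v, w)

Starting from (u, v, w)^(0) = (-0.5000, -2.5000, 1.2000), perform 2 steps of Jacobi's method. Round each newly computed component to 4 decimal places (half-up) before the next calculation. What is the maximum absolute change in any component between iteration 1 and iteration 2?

1.7908

Iteration 1:
  u = (3 - (4)·-2.5000 - (-3)·1.2000) / (8) = 2.0750
  v = (9 - (-3)·-0.5000 - (3)·1.2000) / (10) = 0.3900
  w = (-4 - (3)·-0.5000 - (2)·-2.5000) / (9) = 0.2778
Iteration 2:
  u = (3 - (4)·0.3900 - (-3)·0.2778) / (8) = 0.2842
  v = (9 - (-3)·2.0750 - (3)·0.2778) / (10) = 1.4392
  w = (-4 - (3)·2.0750 - (2)·0.3900) / (9) = -1.2228
Change: (-1.7908, 1.0492, -1.5006) → max |·| = 1.7908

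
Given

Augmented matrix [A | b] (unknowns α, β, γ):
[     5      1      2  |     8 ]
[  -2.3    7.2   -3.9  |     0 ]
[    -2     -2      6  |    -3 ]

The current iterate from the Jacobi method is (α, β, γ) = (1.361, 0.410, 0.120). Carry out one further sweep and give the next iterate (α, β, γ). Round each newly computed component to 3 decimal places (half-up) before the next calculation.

One sweep:
  α = (8 - (1)·0.410 - (2)·0.120) / (5) = 1.470
  β = (0 - (-2.3)·1.361 - (-3.9)·0.120) / (7.2) = 0.500
  γ = (-3 - (-2)·1.361 - (-2)·0.410) / (6) = 0.090

(1.470, 0.500, 0.090)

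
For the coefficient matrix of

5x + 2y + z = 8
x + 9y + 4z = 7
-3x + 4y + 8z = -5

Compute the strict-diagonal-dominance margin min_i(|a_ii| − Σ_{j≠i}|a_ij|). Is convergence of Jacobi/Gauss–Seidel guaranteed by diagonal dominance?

1

row 1: |5| − (2+1) = 2
row 2: |9| − (1+4) = 4
row 3: |8| − (3+4) = 1
minimum over rows = 1 → strictly diagonally dominant (convergence guaranteed)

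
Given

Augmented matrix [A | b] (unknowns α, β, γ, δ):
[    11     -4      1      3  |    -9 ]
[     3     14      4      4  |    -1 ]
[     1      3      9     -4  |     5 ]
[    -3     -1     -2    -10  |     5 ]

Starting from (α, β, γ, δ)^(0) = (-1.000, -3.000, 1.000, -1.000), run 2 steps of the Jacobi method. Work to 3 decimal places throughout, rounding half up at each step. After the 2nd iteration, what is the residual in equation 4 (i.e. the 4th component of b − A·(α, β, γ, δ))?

1.328

Iteration 1:
  α = (-9 - (-4)·-3.000 - (1)·1.000 - (3)·-1.000) / (11) = -1.727
  β = (-1 - (3)·-1.000 - (4)·1.000 - (4)·-1.000) / (14) = 0.143
  γ = (5 - (1)·-1.000 - (3)·-3.000 - (-4)·-1.000) / (9) = 1.222
  δ = (5 - (-3)·-1.000 - (-1)·-3.000 - (-2)·1.000) / (-10) = -0.100
Iteration 2:
  α = (-9 - (-4)·0.143 - (1)·1.222 - (3)·-0.100) / (11) = -0.850
  β = (-1 - (3)·-1.727 - (4)·1.222 - (4)·-0.100) / (14) = -0.022
  γ = (5 - (1)·-1.727 - (3)·0.143 - (-4)·-0.100) / (9) = 0.655
  δ = (5 - (-3)·-1.727 - (-1)·0.143 - (-2)·1.222) / (-10) = -0.241
Residual b − A·x = (0.330, 0.202, -0.943, 1.328)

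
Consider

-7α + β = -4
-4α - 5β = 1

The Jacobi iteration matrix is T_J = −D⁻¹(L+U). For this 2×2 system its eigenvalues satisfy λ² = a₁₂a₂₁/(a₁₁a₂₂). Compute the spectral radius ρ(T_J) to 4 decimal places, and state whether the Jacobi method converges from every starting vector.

0.3381

a₁₂a₂₁/(a₁₁a₂₂) = (1)·(-4) / ((-7)·(-5)) = -0.114286
ρ = √|-0.114286| = √0.114286 = 0.3381
ρ < 1, so Jacobi converges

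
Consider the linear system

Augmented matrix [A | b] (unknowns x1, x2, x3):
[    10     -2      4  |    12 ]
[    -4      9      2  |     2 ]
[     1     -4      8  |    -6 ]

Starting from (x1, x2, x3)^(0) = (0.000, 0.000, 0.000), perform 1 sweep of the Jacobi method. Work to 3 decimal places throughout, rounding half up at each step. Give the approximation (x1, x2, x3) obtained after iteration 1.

(1.200, 0.222, -0.750)

Iteration 1:
  x1 = (12 - (-2)·0.000 - (4)·0.000) / (10) = 1.200
  x2 = (2 - (-4)·0.000 - (2)·0.000) / (9) = 0.222
  x3 = (-6 - (1)·0.000 - (-4)·0.000) / (8) = -0.750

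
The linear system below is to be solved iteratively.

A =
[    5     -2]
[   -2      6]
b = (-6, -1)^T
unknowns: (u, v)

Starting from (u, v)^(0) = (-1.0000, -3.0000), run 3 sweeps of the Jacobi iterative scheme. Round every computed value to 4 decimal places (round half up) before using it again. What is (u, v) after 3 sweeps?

Iteration 1:
  u = (-6 - (-2)·-3.0000) / (5) = -2.4000
  v = (-1 - (-2)·-1.0000) / (6) = -0.5000
Iteration 2:
  u = (-6 - (-2)·-0.5000) / (5) = -1.4000
  v = (-1 - (-2)·-2.4000) / (6) = -0.9667
Iteration 3:
  u = (-6 - (-2)·-0.9667) / (5) = -1.5867
  v = (-1 - (-2)·-1.4000) / (6) = -0.6333

(-1.5867, -0.6333)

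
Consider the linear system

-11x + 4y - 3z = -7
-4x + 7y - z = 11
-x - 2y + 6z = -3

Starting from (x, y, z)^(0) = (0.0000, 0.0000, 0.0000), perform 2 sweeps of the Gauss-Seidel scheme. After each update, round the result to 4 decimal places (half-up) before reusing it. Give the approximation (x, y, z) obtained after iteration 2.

Iteration 1:
  x = (-7 - (4)·0.0000 - (-3)·0.0000) / (-11) = 0.6364
  y = (11 - (-4)·0.6364 - (-1)·0.0000) / (7) = 1.9351
  z = (-3 - (-1)·0.6364 - (-2)·1.9351) / (6) = 0.2511
Iteration 2:
  x = (-7 - (4)·1.9351 - (-3)·0.2511) / (-11) = 1.2716
  y = (11 - (-4)·1.2716 - (-1)·0.2511) / (7) = 2.3339
  z = (-3 - (-1)·1.2716 - (-2)·2.3339) / (6) = 0.4899

(1.2716, 2.3339, 0.4899)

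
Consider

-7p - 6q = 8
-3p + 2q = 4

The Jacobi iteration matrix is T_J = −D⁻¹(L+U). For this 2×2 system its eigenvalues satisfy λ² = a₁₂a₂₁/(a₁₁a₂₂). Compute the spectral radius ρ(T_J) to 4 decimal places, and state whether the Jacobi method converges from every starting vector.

1.1339

a₁₂a₂₁/(a₁₁a₂₂) = (-6)·(-3) / ((-7)·(2)) = -1.285714
ρ = √|-1.285714| = √1.285714 = 1.1339
ρ > 1, so Jacobi diverges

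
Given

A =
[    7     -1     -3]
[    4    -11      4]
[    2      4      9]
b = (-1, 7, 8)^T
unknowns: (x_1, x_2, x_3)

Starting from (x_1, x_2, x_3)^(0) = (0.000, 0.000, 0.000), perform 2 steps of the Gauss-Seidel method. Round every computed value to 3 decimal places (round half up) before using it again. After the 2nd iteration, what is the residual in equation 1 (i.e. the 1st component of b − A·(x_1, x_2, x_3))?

Iteration 1:
  x_1 = (-1 - (-1)·0.000 - (-3)·0.000) / (7) = -0.143
  x_2 = (7 - (4)·-0.143 - (4)·0.000) / (-11) = -0.688
  x_3 = (8 - (2)·-0.143 - (4)·-0.688) / (9) = 1.226
Iteration 2:
  x_1 = (-1 - (-1)·-0.688 - (-3)·1.226) / (7) = 0.284
  x_2 = (7 - (4)·0.284 - (4)·1.226) / (-11) = -0.087
  x_3 = (8 - (2)·0.284 - (4)·-0.087) / (9) = 0.864
Residual b − A·x = (-0.483, 1.451, 0.004)

-0.483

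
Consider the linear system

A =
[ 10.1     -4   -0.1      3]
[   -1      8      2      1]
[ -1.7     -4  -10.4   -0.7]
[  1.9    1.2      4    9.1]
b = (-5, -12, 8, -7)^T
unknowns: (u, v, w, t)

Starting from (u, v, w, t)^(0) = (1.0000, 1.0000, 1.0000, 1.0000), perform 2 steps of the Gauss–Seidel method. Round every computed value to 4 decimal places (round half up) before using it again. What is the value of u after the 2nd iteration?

Iteration 1:
  u = (-5 - (-4)·1.0000 - (-0.1)·1.0000 - (3)·1.0000) / (10.1) = -0.3861
  v = (-12 - (-1)·-0.3861 - (2)·1.0000 - (1)·1.0000) / (8) = -1.9233
  w = (8 - (-1.7)·-0.3861 - (-4)·-1.9233 - (-0.7)·1.0000) / (-10.4) = -0.0337
  t = (-7 - (1.9)·-0.3861 - (1.2)·-1.9233 - (4)·-0.0337) / (9.1) = -0.4202
Iteration 2:
  u = (-5 - (-4)·-1.9233 - (-0.1)·-0.0337 - (3)·-0.4202) / (10.1) = -1.1323
  v = (-12 - (-1)·-1.1323 - (2)·-0.0337 - (1)·-0.4202) / (8) = -1.5806
  w = (8 - (-1.7)·-1.1323 - (-4)·-1.5806 - (-0.7)·-0.4202) / (-10.4) = 0.0521
  t = (-7 - (1.9)·-1.1323 - (1.2)·-1.5806 - (4)·0.0521) / (9.1) = -0.3473

-1.1323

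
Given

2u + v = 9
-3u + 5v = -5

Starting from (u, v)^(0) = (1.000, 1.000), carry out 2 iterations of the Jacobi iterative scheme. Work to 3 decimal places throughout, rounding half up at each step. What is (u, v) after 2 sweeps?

(4.700, 1.400)

Iteration 1:
  u = (9 - (1)·1.000) / (2) = 4.000
  v = (-5 - (-3)·1.000) / (5) = -0.400
Iteration 2:
  u = (9 - (1)·-0.400) / (2) = 4.700
  v = (-5 - (-3)·4.000) / (5) = 1.400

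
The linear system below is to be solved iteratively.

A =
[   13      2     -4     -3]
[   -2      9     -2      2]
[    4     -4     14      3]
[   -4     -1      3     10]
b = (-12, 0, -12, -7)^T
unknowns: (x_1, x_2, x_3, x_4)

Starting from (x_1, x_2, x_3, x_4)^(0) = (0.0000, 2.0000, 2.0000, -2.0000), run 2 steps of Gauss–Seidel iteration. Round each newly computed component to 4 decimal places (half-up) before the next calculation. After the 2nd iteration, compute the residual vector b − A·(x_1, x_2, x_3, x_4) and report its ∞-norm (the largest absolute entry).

Iteration 1:
  x_1 = (-12 - (2)·2.0000 - (-4)·2.0000 - (-3)·-2.0000) / (13) = -1.0769
  x_2 = (0 - (-2)·-1.0769 - (-2)·2.0000 - (2)·-2.0000) / (9) = 0.6496
  x_3 = (-12 - (4)·-1.0769 - (-4)·0.6496 - (3)·-2.0000) / (14) = 0.0647
  x_4 = (-7 - (-4)·-1.0769 - (-1)·0.6496 - (3)·0.0647) / (10) = -1.0852
Iteration 2:
  x_1 = (-12 - (2)·0.6496 - (-4)·0.0647 - (-3)·-1.0852) / (13) = -1.2535
  x_2 = (0 - (-2)·-1.2535 - (-2)·0.0647 - (2)·-1.0852) / (9) = -0.0230
  x_3 = (-12 - (4)·-1.2535 - (-4)·-0.0230 - (3)·-1.0852) / (14) = -0.2730
  x_4 = (-7 - (-4)·-1.2535 - (-1)·-0.0230 - (3)·-0.2730) / (10) = -1.1218
Residual b − A·x = (-0.1159, -0.6024, 0.1094, 0.0000); ∞-norm = 0.6024

0.6024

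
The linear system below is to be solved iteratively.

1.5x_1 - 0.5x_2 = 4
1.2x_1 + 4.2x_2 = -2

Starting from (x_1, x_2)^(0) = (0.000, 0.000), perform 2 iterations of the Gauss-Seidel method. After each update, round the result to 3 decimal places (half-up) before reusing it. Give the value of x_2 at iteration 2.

Iteration 1:
  x_1 = (4 - (-0.5)·0.000) / (1.5) = 2.667
  x_2 = (-2 - (1.2)·2.667) / (4.2) = -1.238
Iteration 2:
  x_1 = (4 - (-0.5)·-1.238) / (1.5) = 2.254
  x_2 = (-2 - (1.2)·2.254) / (4.2) = -1.120

-1.120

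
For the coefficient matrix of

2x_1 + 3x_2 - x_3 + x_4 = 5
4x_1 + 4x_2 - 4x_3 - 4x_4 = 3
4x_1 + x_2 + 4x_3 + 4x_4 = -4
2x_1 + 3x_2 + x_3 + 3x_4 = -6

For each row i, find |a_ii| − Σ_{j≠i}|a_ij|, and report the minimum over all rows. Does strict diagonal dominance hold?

row 1: |2| − (3+1+1) = -3
row 2: |4| − (4+4+4) = -8
row 3: |4| − (4+1+4) = -5
row 4: |3| − (2+3+1) = -3
minimum over rows = -8 → not strictly diagonally dominant

-8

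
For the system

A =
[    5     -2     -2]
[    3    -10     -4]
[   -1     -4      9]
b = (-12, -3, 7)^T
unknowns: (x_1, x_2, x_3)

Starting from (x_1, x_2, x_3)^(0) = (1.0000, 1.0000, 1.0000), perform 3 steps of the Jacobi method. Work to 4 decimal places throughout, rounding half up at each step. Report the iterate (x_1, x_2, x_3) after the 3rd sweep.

(-2.4098, -0.5116, 0.2622)

Iteration 1:
  x_1 = (-12 - (-2)·1.0000 - (-2)·1.0000) / (5) = -1.6000
  x_2 = (-3 - (3)·1.0000 - (-4)·1.0000) / (-10) = 0.2000
  x_3 = (7 - (-1)·1.0000 - (-4)·1.0000) / (9) = 1.3333
Iteration 2:
  x_1 = (-12 - (-2)·0.2000 - (-2)·1.3333) / (5) = -1.7867
  x_2 = (-3 - (3)·-1.6000 - (-4)·1.3333) / (-10) = -0.7133
  x_3 = (7 - (-1)·-1.6000 - (-4)·0.2000) / (9) = 0.6889
Iteration 3:
  x_1 = (-12 - (-2)·-0.7133 - (-2)·0.6889) / (5) = -2.4098
  x_2 = (-3 - (3)·-1.7867 - (-4)·0.6889) / (-10) = -0.5116
  x_3 = (7 - (-1)·-1.7867 - (-4)·-0.7133) / (9) = 0.2622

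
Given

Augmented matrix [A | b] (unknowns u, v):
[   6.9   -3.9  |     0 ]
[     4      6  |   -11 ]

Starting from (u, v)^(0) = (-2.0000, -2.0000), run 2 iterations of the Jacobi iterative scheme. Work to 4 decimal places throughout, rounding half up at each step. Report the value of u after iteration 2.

Iteration 1:
  u = (0 - (-3.9)·-2.0000) / (6.9) = -1.1304
  v = (-11 - (4)·-2.0000) / (6) = -0.5000
Iteration 2:
  u = (0 - (-3.9)·-0.5000) / (6.9) = -0.2826
  v = (-11 - (4)·-1.1304) / (6) = -1.0797

-0.2826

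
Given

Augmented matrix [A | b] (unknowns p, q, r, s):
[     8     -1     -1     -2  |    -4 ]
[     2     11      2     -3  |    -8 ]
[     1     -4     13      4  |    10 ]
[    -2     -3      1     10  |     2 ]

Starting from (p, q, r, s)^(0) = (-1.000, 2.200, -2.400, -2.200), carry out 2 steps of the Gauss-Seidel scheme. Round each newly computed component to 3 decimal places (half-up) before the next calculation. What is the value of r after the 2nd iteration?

Iteration 1:
  p = (-4 - (-1)·2.200 - (-1)·-2.400 - (-2)·-2.200) / (8) = -1.075
  q = (-8 - (2)·-1.075 - (2)·-2.400 - (-3)·-2.200) / (11) = -0.695
  r = (10 - (1)·-1.075 - (-4)·-0.695 - (4)·-2.200) / (13) = 1.315
  s = (2 - (-2)·-1.075 - (-3)·-0.695 - (1)·1.315) / (10) = -0.355
Iteration 2:
  p = (-4 - (-1)·-0.695 - (-1)·1.315 - (-2)·-0.355) / (8) = -0.511
  q = (-8 - (2)·-0.511 - (2)·1.315 - (-3)·-0.355) / (11) = -0.970
  r = (10 - (1)·-0.511 - (-4)·-0.970 - (4)·-0.355) / (13) = 0.619
  s = (2 - (-2)·-0.511 - (-3)·-0.970 - (1)·0.619) / (10) = -0.255

0.619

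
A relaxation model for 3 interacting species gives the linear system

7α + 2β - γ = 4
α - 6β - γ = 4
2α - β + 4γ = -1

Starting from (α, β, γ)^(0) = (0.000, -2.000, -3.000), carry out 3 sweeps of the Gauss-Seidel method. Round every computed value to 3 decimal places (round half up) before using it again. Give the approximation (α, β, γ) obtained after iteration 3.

Iteration 1:
  α = (4 - (2)·-2.000 - (-1)·-3.000) / (7) = 0.714
  β = (4 - (1)·0.714 - (-1)·-3.000) / (-6) = -0.048
  γ = (-1 - (2)·0.714 - (-1)·-0.048) / (4) = -0.619
Iteration 2:
  α = (4 - (2)·-0.048 - (-1)·-0.619) / (7) = 0.497
  β = (4 - (1)·0.497 - (-1)·-0.619) / (-6) = -0.481
  γ = (-1 - (2)·0.497 - (-1)·-0.481) / (4) = -0.619
Iteration 3:
  α = (4 - (2)·-0.481 - (-1)·-0.619) / (7) = 0.620
  β = (4 - (1)·0.620 - (-1)·-0.619) / (-6) = -0.460
  γ = (-1 - (2)·0.620 - (-1)·-0.460) / (4) = -0.675

(0.620, -0.460, -0.675)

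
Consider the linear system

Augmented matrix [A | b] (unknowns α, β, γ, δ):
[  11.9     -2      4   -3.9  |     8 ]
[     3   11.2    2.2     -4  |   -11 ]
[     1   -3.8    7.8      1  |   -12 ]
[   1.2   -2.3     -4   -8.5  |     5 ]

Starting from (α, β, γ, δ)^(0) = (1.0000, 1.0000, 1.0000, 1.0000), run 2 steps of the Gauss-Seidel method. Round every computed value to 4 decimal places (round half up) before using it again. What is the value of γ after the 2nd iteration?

Iteration 1:
  α = (8 - (-2)·1.0000 - (4)·1.0000 - (-3.9)·1.0000) / (11.9) = 0.8319
  β = (-11 - (3)·0.8319 - (2.2)·1.0000 - (-4)·1.0000) / (11.2) = -1.0443
  γ = (-12 - (1)·0.8319 - (-3.8)·-1.0443 - (1)·1.0000) / (7.8) = -2.2821
  δ = (5 - (1.2)·0.8319 - (-2.3)·-1.0443 - (-4)·-2.2821) / (-8.5) = 0.8857
Iteration 2:
  α = (8 - (-2)·-1.0443 - (4)·-2.2821 - (-3.9)·0.8857) / (11.9) = 1.5541
  β = (-11 - (3)·1.5541 - (2.2)·-2.2821 - (-4)·0.8857) / (11.2) = -0.6338
  γ = (-12 - (1)·1.5541 - (-3.8)·-0.6338 - (1)·0.8857) / (7.8) = -2.1600
  δ = (5 - (1.2)·1.5541 - (-2.3)·-0.6338 - (-4)·-2.1600) / (-8.5) = 0.8191

-2.1600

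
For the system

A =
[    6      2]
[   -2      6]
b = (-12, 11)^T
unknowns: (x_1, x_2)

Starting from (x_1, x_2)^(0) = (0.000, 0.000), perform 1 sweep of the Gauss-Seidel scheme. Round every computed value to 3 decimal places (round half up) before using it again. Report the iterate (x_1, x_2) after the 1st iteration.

Iteration 1:
  x_1 = (-12 - (2)·0.000) / (6) = -2.000
  x_2 = (11 - (-2)·-2.000) / (6) = 1.167

(-2.000, 1.167)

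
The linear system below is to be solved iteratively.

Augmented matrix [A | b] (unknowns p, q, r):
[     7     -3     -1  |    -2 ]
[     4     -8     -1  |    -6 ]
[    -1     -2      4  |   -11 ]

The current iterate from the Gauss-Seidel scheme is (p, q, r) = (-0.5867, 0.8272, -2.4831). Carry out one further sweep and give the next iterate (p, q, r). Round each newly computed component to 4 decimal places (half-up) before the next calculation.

(-0.2859, 0.9174, -2.3628)

One sweep:
  p = (-2 - (-3)·0.8272 - (-1)·-2.4831) / (7) = -0.2859
  q = (-6 - (4)·-0.2859 - (-1)·-2.4831) / (-8) = 0.9174
  r = (-11 - (-1)·-0.2859 - (-2)·0.9174) / (4) = -2.3628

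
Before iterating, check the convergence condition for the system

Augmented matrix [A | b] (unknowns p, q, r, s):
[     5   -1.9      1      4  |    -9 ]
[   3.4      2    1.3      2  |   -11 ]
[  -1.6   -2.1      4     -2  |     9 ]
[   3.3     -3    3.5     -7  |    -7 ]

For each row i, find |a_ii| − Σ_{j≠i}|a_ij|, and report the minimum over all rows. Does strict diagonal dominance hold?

-4.7

row 1: |5| − (1.9+1+4) = -1.9
row 2: |2| − (3.4+1.3+2) = -4.7
row 3: |4| − (1.6+2.1+2) = -1.7
row 4: |-7| − (3.3+3+3.5) = -2.8
minimum over rows = -4.7 → not strictly diagonally dominant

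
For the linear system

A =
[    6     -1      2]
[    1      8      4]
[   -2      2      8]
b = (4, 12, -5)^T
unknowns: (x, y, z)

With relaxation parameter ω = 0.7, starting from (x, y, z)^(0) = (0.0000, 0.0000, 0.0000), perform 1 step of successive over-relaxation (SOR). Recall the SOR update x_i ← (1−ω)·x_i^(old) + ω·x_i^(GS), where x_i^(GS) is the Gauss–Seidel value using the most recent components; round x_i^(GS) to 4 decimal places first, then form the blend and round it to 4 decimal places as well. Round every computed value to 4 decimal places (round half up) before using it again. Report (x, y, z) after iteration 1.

Iteration 1:
  x: GS value = (4 - (-1)·0.0000 - (2)·0.0000) / (6) = 0.6667;  x ← (1−ω)·0.0000 + ω·0.6667 = 0.4667
  y: GS value = (12 - (1)·0.4667 - (4)·0.0000) / (8) = 1.4417;  y ← (1−ω)·0.0000 + ω·1.4417 = 1.0092
  z: GS value = (-5 - (-2)·0.4667 - (2)·1.0092) / (8) = -0.7606;  z ← (1−ω)·0.0000 + ω·-0.7606 = -0.5324

(0.4667, 1.0092, -0.5324)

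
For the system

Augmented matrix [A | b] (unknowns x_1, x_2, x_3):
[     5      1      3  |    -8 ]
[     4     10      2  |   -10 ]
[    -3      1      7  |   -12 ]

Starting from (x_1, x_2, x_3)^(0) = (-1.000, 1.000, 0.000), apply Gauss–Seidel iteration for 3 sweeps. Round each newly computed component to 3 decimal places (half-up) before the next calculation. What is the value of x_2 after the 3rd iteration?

Iteration 1:
  x_1 = (-8 - (1)·1.000 - (3)·0.000) / (5) = -1.800
  x_2 = (-10 - (4)·-1.800 - (2)·0.000) / (10) = -0.280
  x_3 = (-12 - (-3)·-1.800 - (1)·-0.280) / (7) = -2.446
Iteration 2:
  x_1 = (-8 - (1)·-0.280 - (3)·-2.446) / (5) = -0.076
  x_2 = (-10 - (4)·-0.076 - (2)·-2.446) / (10) = -0.480
  x_3 = (-12 - (-3)·-0.076 - (1)·-0.480) / (7) = -1.678
Iteration 3:
  x_1 = (-8 - (1)·-0.480 - (3)·-1.678) / (5) = -0.497
  x_2 = (-10 - (4)·-0.497 - (2)·-1.678) / (10) = -0.466
  x_3 = (-12 - (-3)·-0.497 - (1)·-0.466) / (7) = -1.861

-0.466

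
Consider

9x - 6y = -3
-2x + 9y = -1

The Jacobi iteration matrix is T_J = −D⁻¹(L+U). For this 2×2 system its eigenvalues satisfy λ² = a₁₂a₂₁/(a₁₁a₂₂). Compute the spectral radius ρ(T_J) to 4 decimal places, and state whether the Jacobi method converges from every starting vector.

a₁₂a₂₁/(a₁₁a₂₂) = (-6)·(-2) / ((9)·(9)) = 0.148148
ρ = √|0.148148| = √0.148148 = 0.3849
ρ < 1, so Jacobi converges

0.3849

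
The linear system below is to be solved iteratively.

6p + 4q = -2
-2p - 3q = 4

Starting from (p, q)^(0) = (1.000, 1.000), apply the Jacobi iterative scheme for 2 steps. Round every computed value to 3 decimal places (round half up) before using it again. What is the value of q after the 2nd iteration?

-0.667

Iteration 1:
  p = (-2 - (4)·1.000) / (6) = -1.000
  q = (4 - (-2)·1.000) / (-3) = -2.000
Iteration 2:
  p = (-2 - (4)·-2.000) / (6) = 1.000
  q = (4 - (-2)·-1.000) / (-3) = -0.667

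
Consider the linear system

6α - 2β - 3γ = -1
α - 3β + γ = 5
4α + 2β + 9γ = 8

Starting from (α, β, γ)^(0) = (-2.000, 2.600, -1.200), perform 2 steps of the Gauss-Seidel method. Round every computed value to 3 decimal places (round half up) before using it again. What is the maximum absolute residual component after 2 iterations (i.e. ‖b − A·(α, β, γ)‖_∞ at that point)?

1.371

Iteration 1:
  α = (-1 - (-2)·2.600 - (-3)·-1.200) / (6) = 0.100
  β = (5 - (1)·0.100 - (1)·-1.200) / (-3) = -2.033
  γ = (8 - (4)·0.100 - (2)·-2.033) / (9) = 1.296
Iteration 2:
  α = (-1 - (-2)·-2.033 - (-3)·1.296) / (6) = -0.196
  β = (5 - (1)·-0.196 - (1)·1.296) / (-3) = -1.300
  γ = (8 - (4)·-0.196 - (2)·-1.300) / (9) = 1.265
Residual b − A·x = (1.371, 0.031, -0.001); ∞-norm = 1.371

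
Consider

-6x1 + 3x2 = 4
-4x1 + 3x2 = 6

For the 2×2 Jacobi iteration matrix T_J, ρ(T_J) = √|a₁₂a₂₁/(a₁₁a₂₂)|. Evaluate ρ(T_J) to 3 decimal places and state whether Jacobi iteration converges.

a₁₂a₂₁/(a₁₁a₂₂) = (3)·(-4) / ((-6)·(3)) = 0.666667
ρ = √|0.666667| = √0.666667 = 0.816
ρ < 1, so Jacobi converges

0.816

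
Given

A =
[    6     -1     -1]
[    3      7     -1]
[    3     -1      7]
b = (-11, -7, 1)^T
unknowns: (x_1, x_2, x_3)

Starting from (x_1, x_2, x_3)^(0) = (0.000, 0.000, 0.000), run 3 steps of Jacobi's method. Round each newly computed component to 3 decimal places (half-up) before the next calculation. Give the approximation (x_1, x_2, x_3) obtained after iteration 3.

(-1.735, -0.041, 0.962)

Iteration 1:
  x_1 = (-11 - (-1)·0.000 - (-1)·0.000) / (6) = -1.833
  x_2 = (-7 - (3)·0.000 - (-1)·0.000) / (7) = -1.000
  x_3 = (1 - (3)·0.000 - (-1)·0.000) / (7) = 0.143
Iteration 2:
  x_1 = (-11 - (-1)·-1.000 - (-1)·0.143) / (6) = -1.976
  x_2 = (-7 - (3)·-1.833 - (-1)·0.143) / (7) = -0.194
  x_3 = (1 - (3)·-1.833 - (-1)·-1.000) / (7) = 0.786
Iteration 3:
  x_1 = (-11 - (-1)·-0.194 - (-1)·0.786) / (6) = -1.735
  x_2 = (-7 - (3)·-1.976 - (-1)·0.786) / (7) = -0.041
  x_3 = (1 - (3)·-1.976 - (-1)·-0.194) / (7) = 0.962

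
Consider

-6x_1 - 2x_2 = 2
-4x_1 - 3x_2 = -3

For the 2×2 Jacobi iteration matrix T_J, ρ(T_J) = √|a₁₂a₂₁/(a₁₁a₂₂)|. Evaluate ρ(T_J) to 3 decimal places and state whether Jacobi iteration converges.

0.667

a₁₂a₂₁/(a₁₁a₂₂) = (-2)·(-4) / ((-6)·(-3)) = 0.444444
ρ = √|0.444444| = √0.444444 = 0.667
ρ < 1, so Jacobi converges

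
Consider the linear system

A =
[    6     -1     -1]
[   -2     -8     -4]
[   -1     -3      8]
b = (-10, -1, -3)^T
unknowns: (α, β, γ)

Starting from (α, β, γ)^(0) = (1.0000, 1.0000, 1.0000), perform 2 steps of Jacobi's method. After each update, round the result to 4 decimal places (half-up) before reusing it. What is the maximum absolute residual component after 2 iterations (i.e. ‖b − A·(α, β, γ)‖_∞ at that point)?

Iteration 1:
  α = (-10 - (-1)·1.0000 - (-1)·1.0000) / (6) = -1.3333
  β = (-1 - (-2)·1.0000 - (-4)·1.0000) / (-8) = -0.6250
  γ = (-3 - (-1)·1.0000 - (-3)·1.0000) / (8) = 0.1250
Iteration 2:
  α = (-10 - (-1)·-0.6250 - (-1)·0.1250) / (6) = -1.7500
  β = (-1 - (-2)·-1.3333 - (-4)·0.1250) / (-8) = 0.3958
  γ = (-3 - (-1)·-1.3333 - (-3)·-0.6250) / (8) = -0.7760
Residual b − A·x = (0.1198, -4.4376, 2.6454); ∞-norm = 4.4376

4.4376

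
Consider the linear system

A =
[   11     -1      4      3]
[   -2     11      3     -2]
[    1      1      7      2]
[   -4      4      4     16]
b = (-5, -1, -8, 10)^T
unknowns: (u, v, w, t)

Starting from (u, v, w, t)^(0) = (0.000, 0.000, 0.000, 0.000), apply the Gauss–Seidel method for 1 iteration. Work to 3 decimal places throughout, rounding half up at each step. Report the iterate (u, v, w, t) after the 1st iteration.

Iteration 1:
  u = (-5 - (-1)·0.000 - (4)·0.000 - (3)·0.000) / (11) = -0.455
  v = (-1 - (-2)·-0.455 - (3)·0.000 - (-2)·0.000) / (11) = -0.174
  w = (-8 - (1)·-0.455 - (1)·-0.174 - (2)·0.000) / (7) = -1.053
  t = (10 - (-4)·-0.455 - (4)·-0.174 - (4)·-1.053) / (16) = 0.818

(-0.455, -0.174, -1.053, 0.818)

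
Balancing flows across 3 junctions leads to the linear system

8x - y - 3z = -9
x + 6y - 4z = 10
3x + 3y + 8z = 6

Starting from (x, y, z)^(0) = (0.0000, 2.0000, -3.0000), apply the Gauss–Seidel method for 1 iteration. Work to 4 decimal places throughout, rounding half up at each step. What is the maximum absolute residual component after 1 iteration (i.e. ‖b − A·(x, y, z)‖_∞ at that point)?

18.0000

Iteration 1:
  x = (-9 - (-1)·2.0000 - (-3)·-3.0000) / (8) = -2.0000
  y = (10 - (1)·-2.0000 - (-4)·-3.0000) / (6) = 0.0000
  z = (6 - (3)·-2.0000 - (3)·0.0000) / (8) = 1.5000
Residual b − A·x = (11.5000, 18.0000, 0.0000); ∞-norm = 18.0000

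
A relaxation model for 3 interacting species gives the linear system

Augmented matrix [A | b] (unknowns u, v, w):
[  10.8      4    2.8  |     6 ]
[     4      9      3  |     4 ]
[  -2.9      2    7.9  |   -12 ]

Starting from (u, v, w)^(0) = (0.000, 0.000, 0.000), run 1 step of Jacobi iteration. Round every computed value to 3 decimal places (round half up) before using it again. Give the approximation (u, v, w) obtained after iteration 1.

(0.556, 0.444, -1.519)

Iteration 1:
  u = (6 - (4)·0.000 - (2.8)·0.000) / (10.8) = 0.556
  v = (4 - (4)·0.000 - (3)·0.000) / (9) = 0.444
  w = (-12 - (-2.9)·0.000 - (2)·0.000) / (7.9) = -1.519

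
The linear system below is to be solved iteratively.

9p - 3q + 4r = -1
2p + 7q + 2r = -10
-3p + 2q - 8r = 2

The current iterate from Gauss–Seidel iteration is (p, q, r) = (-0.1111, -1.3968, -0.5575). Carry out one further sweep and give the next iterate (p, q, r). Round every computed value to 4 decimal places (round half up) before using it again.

One sweep:
  p = (-1 - (-3)·-1.3968 - (4)·-0.5575) / (9) = -0.3289
  q = (-10 - (2)·-0.3289 - (2)·-0.5575) / (7) = -1.1753
  r = (2 - (-3)·-0.3289 - (2)·-1.1753) / (-8) = -0.4205

(-0.3289, -1.1753, -0.4205)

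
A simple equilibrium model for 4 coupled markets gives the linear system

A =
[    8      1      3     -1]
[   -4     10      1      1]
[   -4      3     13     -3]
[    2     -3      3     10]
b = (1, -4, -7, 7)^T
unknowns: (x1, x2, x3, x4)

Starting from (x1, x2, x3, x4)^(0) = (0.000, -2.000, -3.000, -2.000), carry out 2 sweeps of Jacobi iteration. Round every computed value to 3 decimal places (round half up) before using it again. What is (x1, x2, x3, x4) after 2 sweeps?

(0.439, 0.054, 0.054, 0.641)

Iteration 1:
  x1 = (1 - (1)·-2.000 - (3)·-3.000 - (-1)·-2.000) / (8) = 1.250
  x2 = (-4 - (-4)·0.000 - (1)·-3.000 - (1)·-2.000) / (10) = 0.100
  x3 = (-7 - (-4)·0.000 - (3)·-2.000 - (-3)·-2.000) / (13) = -0.538
  x4 = (7 - (2)·0.000 - (-3)·-2.000 - (3)·-3.000) / (10) = 1.000
Iteration 2:
  x1 = (1 - (1)·0.100 - (3)·-0.538 - (-1)·1.000) / (8) = 0.439
  x2 = (-4 - (-4)·1.250 - (1)·-0.538 - (1)·1.000) / (10) = 0.054
  x3 = (-7 - (-4)·1.250 - (3)·0.100 - (-3)·1.000) / (13) = 0.054
  x4 = (7 - (2)·1.250 - (-3)·0.100 - (3)·-0.538) / (10) = 0.641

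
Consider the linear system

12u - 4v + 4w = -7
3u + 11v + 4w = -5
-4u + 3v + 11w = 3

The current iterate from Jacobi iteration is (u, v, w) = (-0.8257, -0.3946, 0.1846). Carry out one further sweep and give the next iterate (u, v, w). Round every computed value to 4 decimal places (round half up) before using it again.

One sweep:
  u = (-7 - (-4)·-0.3946 - (4)·0.1846) / (12) = -0.7764
  v = (-5 - (3)·-0.8257 - (4)·0.1846) / (11) = -0.2965
  w = (3 - (-4)·-0.8257 - (3)·-0.3946) / (11) = 0.0801

(-0.7764, -0.2965, 0.0801)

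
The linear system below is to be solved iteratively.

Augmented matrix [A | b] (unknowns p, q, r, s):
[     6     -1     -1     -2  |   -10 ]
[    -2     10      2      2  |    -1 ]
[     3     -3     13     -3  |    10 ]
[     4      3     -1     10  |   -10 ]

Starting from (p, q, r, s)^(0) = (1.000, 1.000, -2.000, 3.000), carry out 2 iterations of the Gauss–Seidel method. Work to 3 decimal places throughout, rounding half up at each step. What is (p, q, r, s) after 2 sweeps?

(-1.611, -0.657, 0.904, -0.068)

Iteration 1:
  p = (-10 - (-1)·1.000 - (-1)·-2.000 - (-2)·3.000) / (6) = -0.833
  q = (-1 - (-2)·-0.833 - (2)·-2.000 - (2)·3.000) / (10) = -0.467
  r = (10 - (3)·-0.833 - (-3)·-0.467 - (-3)·3.000) / (13) = 1.546
  s = (-10 - (4)·-0.833 - (3)·-0.467 - (-1)·1.546) / (10) = -0.372
Iteration 2:
  p = (-10 - (-1)·-0.467 - (-1)·1.546 - (-2)·-0.372) / (6) = -1.611
  q = (-1 - (-2)·-1.611 - (2)·1.546 - (2)·-0.372) / (10) = -0.657
  r = (10 - (3)·-1.611 - (-3)·-0.657 - (-3)·-0.372) / (13) = 0.904
  s = (-10 - (4)·-1.611 - (3)·-0.657 - (-1)·0.904) / (10) = -0.068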